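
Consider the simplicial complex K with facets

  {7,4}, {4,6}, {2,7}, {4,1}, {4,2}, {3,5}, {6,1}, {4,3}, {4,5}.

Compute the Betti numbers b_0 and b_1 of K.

b_0 = 1, b_1 = 3.

K has 7 vertices, 9 edges.
rank ∂_0 = 0, rank ∂_1 = 6 ⇒ b_0 = 7 − 0 − 6 = 1; all invariant factors of ∂_1 are 1 so no torsion. So H_0 = Z.
rank ∂_1 = 6, rank ∂_2 = 0 ⇒ b_1 = 9 − 6 − 0 = 3. So H_1 = Z^3.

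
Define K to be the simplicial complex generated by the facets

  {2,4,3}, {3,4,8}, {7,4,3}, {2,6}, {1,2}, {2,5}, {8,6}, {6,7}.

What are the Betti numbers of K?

b_0 = 1, b_1 = 2, b_2 = 0.

Fix the vertex order 1 < 2 < 3 < 4 < 5 < 6 < 7 < 8 and write every simplex with vertices in increasing order. Then dim K = 2 and the simplices of K are:

  0-simplices (8): [1], [2], [3], [4], [5], [6], [7], [8]
  1-simplices (12): [1,2], [2,3], [2,4], [2,5], [2,6], [3,4], [3,7], [3,8], [4,7], [4,8], [6,7], [6,8]
  2-simplices (3): [2,3,4], [3,4,7], [3,4,8]

Hence C_0 ≅ Z^8, C_1 ≅ Z^12, C_2 ≅ Z^3.

Boundary ∂_1: C_1 → C_0 is given by ∂[p,q] = [q] − [p]. For instance
  ∂[1,2] = [2] − [1].
The resulting 8×12 matrix has rank 7, and its Smith normal form has invariant factors (1,1,1,1,1,1,1).

Boundary ∂_2: C_2 → C_1 maps a triangle to the signed sum of its edges. For instance
  ∂[3,4,8] = [4,8] − [3,8] + [3,4],
  ∂[3,4,7] = [4,7] − [3,7] + [3,4].
The resulting 12×3 matrix has rank 3, and its Smith normal form has invariant factors (1,1,1).

Now H_k = ker ∂_k / im ∂_{k+1}, so:

  H_0: rank C_0 − rank ∂_1 = 8 − 7 = 1, and the invariant factors of ∂_1 are all 1, so H_0 = Z.
  H_1: rank ker ∂_1 − rank ∂_2 = (12 − 7) − 3 = 2, and the invariant factors of ∂_2 are all 1, so H_1 = Z^2.
  H_2: rank ker ∂_2 − rank ∂_3 = (3 − 3) − 0 = 0, and there is no ∂_3, so H_2 = 0.

As a check, the Euler characteristic is 8 − 12 + 3 = -1, which agrees with 1 − 2 + 0 = -1.

Hence the Betti numbers are b_0 = 1, b_1 = 2, b_2 = 0.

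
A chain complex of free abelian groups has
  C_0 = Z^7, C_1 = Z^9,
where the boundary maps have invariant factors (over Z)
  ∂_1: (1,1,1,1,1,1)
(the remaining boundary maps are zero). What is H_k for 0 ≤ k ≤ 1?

H_0 = Z,  H_1 = Z^3.

H_0: b_0 = 7 − 0 − 6 = 1; torsion from ∂_1 factors > 1: none. So H_0 = Z.
H_1: b_1 = 9 − 6 − 0 = 3; torsion from ∂_2 factors > 1: none. So H_1 = Z^3.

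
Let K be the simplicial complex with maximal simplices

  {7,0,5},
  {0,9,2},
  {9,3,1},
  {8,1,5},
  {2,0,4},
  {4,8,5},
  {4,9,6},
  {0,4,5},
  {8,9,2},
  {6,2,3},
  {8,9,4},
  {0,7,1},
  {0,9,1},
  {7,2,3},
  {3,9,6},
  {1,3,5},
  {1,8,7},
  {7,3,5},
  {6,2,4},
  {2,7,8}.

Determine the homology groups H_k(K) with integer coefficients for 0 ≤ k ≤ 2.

Fix the vertex order 0 < 1 < 2 < 3 < 4 < 5 < 6 < 7 < 8 < 9 and write every simplex with vertices in increasing order. Then dim K = 2 and the simplices of K are:

  0-simplices (10): [0], [1], [2], [3], [4], [5], [6], [7], [8], [9]
  1-simplices (30): (30 of them)
  2-simplices (20): (20 of them)

giving chain groups C_0 ≅ Z^10, C_1 ≅ Z^30, C_2 ≅ Z^20.

The boundary map ∂_1: C_1 → C_0 is given by ∂[p,q] = [q] − [p]. For instance
  ∂[3,9] = [9] − [3].
As a 10×30 matrix over Z this has rank 9, with invariant factors (1,1,1,1,1,1,1,1,1).

The boundary map ∂_2: C_2 → C_1 sends each 2-simplex [p,q,r] to [q,r] − [p,r] + [p,q]. For instance
  ∂[0,1,7] = [1,7] − [0,7] + [0,1],
  ∂[2,7,8] = [7,8] − [2,8] + [2,7].
As a 30×20 matrix over Z this has rank 20, with invariant factors (1,1,1,1,1,1,1,1,1,1,1,1,1,1,1,1,1,1,1,2).

Reading off H_k = ker ∂_k / im ∂_{k+1}:

  H_0: rank C_0 − rank ∂_1 = 10 − 9 = 1, and the invariant factors of ∂_1 are all 1, so H_0 = Z.
  H_1: rank ker ∂_1 − rank ∂_2 = (30 − 9) − 20 = 1, and ∂_2 has invariant factor 2 > 1, so H_1 = Z ⊕ Z/2.
  H_2: rank ker ∂_2 − rank ∂_3 = (20 − 20) − 0 = 0, and there is no ∂_3, so H_2 = 0.

As a check, the Euler characteristic is 10 − 30 + 20 = 0, which agrees with 1 − 1 + 0 = 0.

H_0 = Z,  H_1 = Z ⊕ Z/2,  H_2 = 0.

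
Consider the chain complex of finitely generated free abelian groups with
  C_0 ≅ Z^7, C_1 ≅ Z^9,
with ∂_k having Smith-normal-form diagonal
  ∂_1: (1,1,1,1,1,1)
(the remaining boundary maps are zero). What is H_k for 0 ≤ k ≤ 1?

H_0: b_0 = 7 − 0 − 6 = 1; torsion from ∂_1 factors > 1: none. So H_0 ≅ Z.
H_1: b_1 = 9 − 6 − 0 = 3; torsion from ∂_2 factors > 1: none. So H_1 ≅ Z^3.

H_0 ≅ Z,  H_1 ≅ Z^3.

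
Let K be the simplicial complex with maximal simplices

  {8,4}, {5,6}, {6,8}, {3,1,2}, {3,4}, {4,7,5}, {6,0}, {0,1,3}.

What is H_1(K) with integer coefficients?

H_1 ≅ Z^2.

Fix the vertex order 0 < 1 < 2 < 3 < 4 < 5 < 6 < 7 < 8 and write every simplex with vertices in increasing order. Then dim K = 2 and the simplices of K are:

  0-simplices (9): [0], [1], [2], [3], [4], [5], [6], [7], [8]
  1-simplices (13): [0,1], [0,3], [0,6], [1,2], [1,3], [2,3], [3,4], [4,5], [4,7], [4,8], [5,6], [5,7], [6,8]
  2-simplices (3): [0,1,3], [1,2,3], [4,5,7]

Hence C_0 ≅ Z^9, C_1 ≅ Z^13, C_2 ≅ Z^3.

Boundary ∂_1: C_1 → C_0 maps an edge to its endpoints' difference, ∂[p,q] = q − p.
The 9×13 boundary matrix has rank 8 and Smith normal form diag(1,1,1,1,1,1,1,1).

The boundary map ∂_2: C_2 → C_1 maps a triangle to the signed sum of its edges. For instance
  ∂[4,5,7] = [5,7] − [4,7] + [4,5],
  ∂[1,2,3] = [2,3] − [1,3] + [1,2].
The 13×3 boundary matrix has rank 3 and Smith normal form diag(1,1,1).

Computing H_k = (kernel of ∂_k) / (image of ∂_{k+1}):

  H_1: rank ker ∂_1 − rank ∂_2 = (13 − 8) − 3 = 2, and the invariant factors of ∂_2 are all 1, so H_1 = Z^2.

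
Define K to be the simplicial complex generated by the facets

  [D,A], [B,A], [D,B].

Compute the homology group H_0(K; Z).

H_0 = Z.

K has 3 vertices, 3 edges.
rank ∂_0 = 0, rank ∂_1 = 2 ⇒ b_0 = 3 − 0 − 2 = 1; all invariant factors of ∂_1 are 1 so no torsion. So H_0 = Z.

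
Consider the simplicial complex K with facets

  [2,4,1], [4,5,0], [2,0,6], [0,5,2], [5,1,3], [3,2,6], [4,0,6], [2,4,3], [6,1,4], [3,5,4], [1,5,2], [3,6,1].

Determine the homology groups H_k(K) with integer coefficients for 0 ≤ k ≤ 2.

H_0 ≅ Z,  H_1 ≅ Z/2,  H_2 = 0.

K has 7 vertices, 18 edges, 12 triangles.
rank ∂_0 = 0, rank ∂_1 = 6 ⇒ b_0 = 7 − 0 − 6 = 1; all invariant factors of ∂_1 are 1 so no torsion. So H_0 ≅ Z.
rank ∂_1 = 6, rank ∂_2 = 12 ⇒ b_1 = 18 − 6 − 12 = 0; ∂_2 has invariant factor(s) [2] giving torsion. So H_1 ≅ Z/2.
rank ∂_2 = 12, rank ∂_3 = 0 ⇒ b_2 = 12 − 12 − 0 = 0. So H_2 ≅ 0.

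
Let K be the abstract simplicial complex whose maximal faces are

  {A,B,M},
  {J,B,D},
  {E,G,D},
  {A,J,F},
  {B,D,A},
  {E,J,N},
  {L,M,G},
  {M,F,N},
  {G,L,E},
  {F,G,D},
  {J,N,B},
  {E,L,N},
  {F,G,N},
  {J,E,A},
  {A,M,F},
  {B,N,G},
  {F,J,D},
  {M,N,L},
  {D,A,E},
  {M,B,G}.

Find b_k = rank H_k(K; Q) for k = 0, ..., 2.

Take the total order A < B < D < E < F < G < J < L < M < N on the vertex set. Then K (dimension 2) consists of the simplices:

  0-simplices (10): A, B, D, E, F, G, J, L, M, N
  1-simplices (30): AB, AD, AE, AF, AJ, AM, BD, BG, BJ, BM, BN, DE, DF, DG, DJ, EG, EJ, EL, EN, FG, FJ, FM, FN, GL, GM, GN, JN, LM, LN, MN
  2-simplices (20): ABD, ABM, ADE, AEJ, AFJ, AFM, BDJ, BGM, BGN, BJN, DEG, DFG, DFJ, EGL, EJN, ELN, FGN, FMN, GLM, LMN

Hence C_0 ≅ Z^10, C_1 ≅ Z^30, C_2 ≅ Z^20.

∂_1: C_1 → C_0 is given by ∂[p,q] = [q] − [p]. For instance
  ∂EN = N − E.
This gives a 10×30 integer matrix of rank 9; reducing to Smith normal form yields diagonal entries (1,1,1,1,1,1,1,1,1).

∂_2: C_2 → C_1 maps a triangle to the signed sum of its edges. For instance
  ∂AFM = FM − AM + AF,
  ∂AEJ = EJ − AJ + AE.
The resulting 30×20 matrix has rank 20, and its Smith normal form has invariant factors (1,1,1,1,1,1,1,1,1,1,1,1,1,1,1,1,1,1,1,2).

Now H_k = ker ∂_k / im ∂_{k+1}, so:

  H_0: rank C_0 − rank ∂_1 = 10 − 9 = 1, and the invariant factors of ∂_1 are all 1, so H_0 ≅ Z.
  H_1: rank ker ∂_1 − rank ∂_2 = (30 − 9) − 20 = 1, and ∂_2 has invariant factor 2 > 1, so H_1 ≅ Z ⊕ Z/2.
  H_2: rank ker ∂_2 − rank ∂_3 = (20 − 20) − 0 = 0, and there is no ∂_3, so H_2 ≅ 0.

As a check, the Euler characteristic is 10 − 30 + 20 = 0, which agrees with 1 − 1 + 0 = 0.
(K is a triangulation of the Klein bottle.)

Hence the Betti numbers are b_0 = 1, b_1 = 1, b_2 = 0.

b_0 = 1, b_1 = 1, b_2 = 0.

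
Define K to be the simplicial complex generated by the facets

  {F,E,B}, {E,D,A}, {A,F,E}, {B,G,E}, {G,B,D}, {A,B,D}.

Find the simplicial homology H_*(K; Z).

H_0 ≅ Z,  H_1 ≅ Z,  H_2 = 0.

Fix the vertex order A < B < D < E < F < G and write every simplex with vertices in increasing order. Then dim K = 2 and the simplices of K are:

  0-simplices (6): A, B, D, E, F, G
  1-simplices (12): AB, AD, AE, AF, BD, BE, BF, BG, DE, DG, EF, EG
  2-simplices (6): ABD, ADE, AEF, BDG, BEF, BEG

so the chain groups are C_0 ≅ Z^6, C_1 ≅ Z^12, C_2 ≅ Z^6.

Boundary ∂_1: C_1 → C_0 sends each edge [p,q] (with p < q) to q − p. For instance
  ∂AE = E − A.
The 6×12 boundary matrix has rank 5 and Smith normal form diag(1,1,1,1,1).

Boundary ∂_2: C_2 → C_1 sends each 2-simplex [p,q,r] to [q,r] − [p,r] + [p,q]. For instance
  ∂ADE = DE − AE + AD,
  ∂BEF = EF − BF + BE.
This gives a 12×6 integer matrix of rank 6; reducing to Smith normal form yields diagonal entries (1,1,1,1,1,1).

From H_k ≅ ker(∂_k) / im(∂_{k+1}) we obtain:

  H_0: rank C_0 − rank ∂_1 = 6 − 5 = 1, and the invariant factors of ∂_1 are all 1, so H_0 = Z.
  H_1: rank ker ∂_1 − rank ∂_2 = (12 − 5) − 6 = 1, and the invariant factors of ∂_2 are all 1, so H_1 = Z.
  H_2: rank ker ∂_2 − rank ∂_3 = (6 − 6) − 0 = 0, and there is no ∂_3, so H_2 = 0.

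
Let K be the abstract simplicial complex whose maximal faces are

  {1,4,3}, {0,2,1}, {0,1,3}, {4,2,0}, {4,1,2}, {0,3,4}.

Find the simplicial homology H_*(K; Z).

Order the vertices as 0 < 1 < 2 < 3 < 4. Listing each simplex with vertices in this order, K has dimension 2 with simplices:

  0-simplices (5): [0], [1], [2], [3], [4]
  1-simplices (9): [0,1], [0,2], [0,3], [0,4], [1,2], [1,3], [1,4], [2,4], [3,4]
  2-simplices (6): [0,1,2], [0,1,3], [0,2,4], [0,3,4], [1,2,4], [1,3,4]

Hence C_0 ≅ Z^5, C_1 ≅ Z^9, C_2 ≅ Z^6.

∂_1: C_1 → C_0 maps an edge to its endpoints' difference, ∂[p,q] = q − p. For instance
  ∂[1,4] = [4] − [1].
As a 5×9 matrix over Z this has rank 4, with invariant factors (1,1,1,1).

Boundary ∂_2: C_2 → C_1 sends each 2-simplex [p,q,r] to [q,r] − [p,r] + [p,q]. For instance
  ∂[0,2,4] = [2,4] − [0,4] + [0,2],
  ∂[1,2,4] = [2,4] − [1,4] + [1,2].
The resulting 9×6 matrix has rank 5, and its Smith normal form has invariant factors (1,1,1,1,1).

From H_k ≅ ker(∂_k) / im(∂_{k+1}) we obtain:

  H_0: rank C_0 − rank ∂_1 = 5 − 4 = 1, and the invariant factors of ∂_1 are all 1, so H_0 = Z.
  H_1: rank ker ∂_1 − rank ∂_2 = (9 − 4) − 5 = 0, and the invariant factors of ∂_2 are all 1, so H_1 = 0.
  H_2: rank ker ∂_2 − rank ∂_3 = (6 − 5) − 0 = 1, and there is no ∂_3, so H_2 = Z.

H_0 ≅ Z,  H_1 = 0,  H_2 ≅ Z.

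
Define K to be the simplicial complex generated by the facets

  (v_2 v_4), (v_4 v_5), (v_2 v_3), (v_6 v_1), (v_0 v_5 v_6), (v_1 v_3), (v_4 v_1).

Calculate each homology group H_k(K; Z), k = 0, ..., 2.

Order the vertices as v_0 < v_1 < v_2 < v_3 < v_4 < v_5 < v_6. Listing each simplex with vertices in this order, K has dimension 2 with simplices:

  0-simplices (7): [v_0], [v_1], [v_2], [v_3], [v_4], [v_5], [v_6]
  1-simplices (9): [v_0,v_5], [v_0,v_6], [v_1,v_3], [v_1,v_4], [v_1,v_6], [v_2,v_3], [v_2,v_4], [v_4,v_5], [v_5,v_6]
  2-simplices (1): [v_0,v_5,v_6]

Hence C_0 ≅ Z^7, C_1 ≅ Z^9, C_2 ≅ Z^1.

The boundary map ∂_1: C_1 → C_0 is given by ∂[p,q] = [q] − [p].
As a 7×9 matrix over Z this has rank 6, with invariant factors (1,1,1,1,1,1).

Boundary ∂_2: C_2 → C_1 acts by ∂[p,q,r] = [q,r] − [p,r] + [p,q]. For instance
  ∂[v_0,v_5,v_6] = [v_5,v_6] − [v_0,v_6] + [v_0,v_5].
This gives a 9×1 integer matrix of rank 1; reducing to Smith normal form yields diagonal entries (1).

From H_k ≅ ker(∂_k) / im(∂_{k+1}) we obtain:

  H_0: rank C_0 − rank ∂_1 = 7 − 6 = 1, and the invariant factors of ∂_1 are all 1, so H_0 = Z.
  H_1: rank ker ∂_1 − rank ∂_2 = (9 − 6) − 1 = 2, and the invariant factors of ∂_2 are all 1, so H_1 = Z^2.
  H_2: rank ker ∂_2 − rank ∂_3 = (1 − 1) − 0 = 0, and there is no ∂_3, so H_2 = 0.

As a check, the Euler characteristic is 7 − 9 + 1 = -1, which agrees with 1 − 2 + 0 = -1.

H_0 = Z,  H_1 = Z^2,  H_2 = 0.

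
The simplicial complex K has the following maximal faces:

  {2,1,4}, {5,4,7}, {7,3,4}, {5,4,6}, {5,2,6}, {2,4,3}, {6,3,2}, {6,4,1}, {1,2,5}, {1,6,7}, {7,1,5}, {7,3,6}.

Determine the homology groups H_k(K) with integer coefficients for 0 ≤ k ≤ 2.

Order the vertices as 1 < 2 < 3 < 4 < 5 < 6 < 7. Listing each simplex with vertices in this order, K has dimension 2 with simplices:

  0-simplices (7): [1], [2], [3], [4], [5], [6], [7]
  1-simplices (18): [1,2], [1,4], [1,5], [1,6], [1,7], [2,3], [2,4], [2,5], [2,6], [3,4], [3,6], [3,7], [4,5], [4,6], [4,7], [5,6], [5,7], [6,7]
  2-simplices (12): [1,2,4], [1,2,5], [1,4,6], [1,5,7], [1,6,7], [2,3,4], [2,3,6], [2,5,6], [3,4,7], [3,6,7], [4,5,6], [4,5,7]

so the chain groups are C_0 ≅ Z^7, C_1 ≅ Z^18, C_2 ≅ Z^12.

Boundary ∂_1: C_1 → C_0 maps an edge to its endpoints' difference, ∂[p,q] = q − p. For instance
  ∂[6,7] = [7] − [6].
As a 7×18 matrix over Z this has rank 6, with invariant factors (1,1,1,1,1,1).

The boundary map ∂_2: C_2 → C_1 acts by ∂[p,q,r] = [q,r] − [p,r] + [p,q]. For instance
  ∂[2,3,6] = [3,6] − [2,6] + [2,3],
  ∂[1,6,7] = [6,7] − [1,7] + [1,6].
As a 18×12 matrix over Z this has rank 12, with invariant factors (1,1,1,1,1,1,1,1,1,1,1,2).

Reading off H_k = ker ∂_k / im ∂_{k+1}:

  H_0: rank C_0 − rank ∂_1 = 7 − 6 = 1, and the invariant factors of ∂_1 are all 1, so H_0 ≅ Z.
  H_1: rank ker ∂_1 − rank ∂_2 = (18 − 6) − 12 = 0, and ∂_2 has invariant factor 2 > 1, so H_1 ≅ Z_2.
  H_2: rank ker ∂_2 − rank ∂_3 = (12 − 12) − 0 = 0, and there is no ∂_3, so H_2 ≅ 0.

As a check, the Euler characteristic is 7 − 18 + 12 = 1, which agrees with 1 − 0 + 0 = 1.

H_0 ≅ Z,  H_1 ≅ Z_2,  H_2 = 0.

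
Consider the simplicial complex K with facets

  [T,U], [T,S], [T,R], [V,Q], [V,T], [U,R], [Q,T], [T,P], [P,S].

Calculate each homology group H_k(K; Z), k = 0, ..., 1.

Order the vertices as P < Q < R < S < T < U < V. Listing each simplex with vertices in this order, K has dimension 1 with simplices:

  0-simplices (7): P, Q, R, S, T, U, V
  1-simplices (9): PS, PT, QT, QV, RT, RU, ST, TU, TV

giving chain groups C_0 ≅ Z^7, C_1 ≅ Z^9.

Boundary ∂_1: C_1 → C_0 is given by ∂[p,q] = [q] − [p]. For instance
  ∂TU = U − T.
This gives a 7×9 integer matrix of rank 6; reducing to Smith normal form yields diagonal entries (1,1,1,1,1,1).

From H_k ≅ ker(∂_k) / im(∂_{k+1}) we obtain:

  H_0: rank C_0 − rank ∂_1 = 7 − 6 = 1, and the invariant factors of ∂_1 are all 1, so H_0 = Z.
  H_1: rank ker ∂_1 − rank ∂_2 = (9 − 6) − 0 = 3, and there is no ∂_2, so H_1 = Z^3.

H_0 = Z,  H_1 = Z^3.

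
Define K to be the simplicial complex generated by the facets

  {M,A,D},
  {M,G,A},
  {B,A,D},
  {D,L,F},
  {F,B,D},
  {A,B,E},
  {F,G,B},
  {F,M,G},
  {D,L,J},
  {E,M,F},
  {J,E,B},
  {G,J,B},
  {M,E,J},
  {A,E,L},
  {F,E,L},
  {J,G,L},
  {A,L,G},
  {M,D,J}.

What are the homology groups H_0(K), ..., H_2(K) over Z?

We work with the vertex ordering A < B < D < E < F < G < J < L < M. The simplices of K, each written with vertices in increasing order, are:

  0-simplices (9): A, B, D, E, F, G, J, L, M
  1-simplices (27): AB, AD, AE, AG, AL, AM, BD, BE, BF, BG, BJ, DF, DJ, DL, DM, EF, EJ, EL, EM, FG, FL, FM, GJ, GL, GM, JL, JM
  2-simplices (18): ABD, ABE, ADM, AEL, AGL, AGM, BDF, BEJ, BFG, BGJ, DFL, DJL, DJM, EFL, EFM, EJM, FGM, GJL

so the chain groups are C_0 ≅ Z^9, C_1 ≅ Z^27, C_2 ≅ Z^18.

∂_1: C_1 → C_0 maps an edge to its endpoints' difference, ∂[p,q] = q − p.
The 9×27 boundary matrix has rank 8 and Smith normal form diag(1,1,1,1,1,1,1,1).

Boundary ∂_2: C_2 → C_1 maps a triangle to the signed sum of its edges. For instance
  ∂EFL = FL − EL + EF,
  ∂EJM = JM − EM + EJ.
The 27×18 boundary matrix has rank 17 and Smith normal form diag(1,1,1,1,1,1,1,1,1,1,1,1,1,1,1,1,1).

Reading off H_k = ker ∂_k / im ∂_{k+1}:

  H_0: rank C_0 − rank ∂_1 = 9 − 8 = 1, and the invariant factors of ∂_1 are all 1, so H_0 ≅ Z.
  H_1: rank ker ∂_1 − rank ∂_2 = (27 − 8) − 17 = 2, and the invariant factors of ∂_2 are all 1, so H_1 ≅ Z^2.
  H_2: rank ker ∂_2 − rank ∂_3 = (18 − 17) − 0 = 1, and there is no ∂_3, so H_2 ≅ Z.

H_0 = Z,  H_1 = Z^2,  H_2 = Z.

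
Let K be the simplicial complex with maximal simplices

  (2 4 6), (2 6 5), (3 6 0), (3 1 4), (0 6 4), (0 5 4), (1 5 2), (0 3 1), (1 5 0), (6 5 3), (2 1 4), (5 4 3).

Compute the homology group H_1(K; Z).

H_1 ≅ Z/2Z.

Order the vertices as 0 < 1 < 2 < 3 < 4 < 5 < 6. Listing each simplex with vertices in this order, K has dimension 2 with simplices:

  0-simplices (7): [0], [1], [2], [3], [4], [5], [6]
  1-simplices (18): [0,1], [0,3], [0,4], [0,5], [0,6], [1,2], [1,3], [1,4], [1,5], [2,4], [2,5], [2,6], [3,4], [3,5], [3,6], [4,5], [4,6], [5,6]
  2-simplices (12): [0,1,3], [0,1,5], [0,3,6], [0,4,5], [0,4,6], [1,2,4], [1,2,5], [1,3,4], [2,4,6], [2,5,6], [3,4,5], [3,5,6]

so the chain groups are C_0 ≅ Z^7, C_1 ≅ Z^18, C_2 ≅ Z^12.

The boundary map ∂_1: C_1 → C_0 is given by ∂[p,q] = [q] − [p]. For instance
  ∂[1,2] = [2] − [1].
The 7×18 boundary matrix has rank 6 and Smith normal form diag(1,1,1,1,1,1).

Boundary ∂_2: C_2 → C_1 maps a triangle to the signed sum of its edges. For instance
  ∂[0,4,6] = [4,6] − [0,6] + [0,4],
  ∂[1,2,5] = [2,5] − [1,5] + [1,2].
As a 18×12 matrix over Z this has rank 12, with invariant factors (1,1,1,1,1,1,1,1,1,1,1,2).

Reading off H_k = ker ∂_k / im ∂_{k+1}:

  H_1: rank ker ∂_1 − rank ∂_2 = (18 − 6) − 12 = 0, and ∂_2 has invariant factor 2 > 1, so H_1 = Z/2Z.

(K is a triangulation of the real projective plane RP^2.)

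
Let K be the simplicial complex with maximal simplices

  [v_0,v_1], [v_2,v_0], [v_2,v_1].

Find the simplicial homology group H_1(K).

H_1 ≅ Z.

Take the total order v_0 < v_1 < v_2 on the vertex set. Then K (dimension 1) consists of the simplices:

  0-simplices (3): [v_0], [v_1], [v_2]
  1-simplices (3): [v_0,v_1], [v_0,v_2], [v_1,v_2]

so the chain groups are C_0 ≅ Z^3, C_1 ≅ Z^3.

∂_1: C_1 → C_0 sends each edge [p,q] (with p < q) to q − p. For instance
  ∂[v_0,v_1] = [v_1] − [v_0].
This gives a 3×3 integer matrix of rank 2; reducing to Smith normal form yields diagonal entries (1,1).

From H_k ≅ ker(∂_k) / im(∂_{k+1}) we obtain:

  H_1: rank ker ∂_1 − rank ∂_2 = (3 − 2) − 0 = 1, and there is no ∂_2, so H_1 = Z.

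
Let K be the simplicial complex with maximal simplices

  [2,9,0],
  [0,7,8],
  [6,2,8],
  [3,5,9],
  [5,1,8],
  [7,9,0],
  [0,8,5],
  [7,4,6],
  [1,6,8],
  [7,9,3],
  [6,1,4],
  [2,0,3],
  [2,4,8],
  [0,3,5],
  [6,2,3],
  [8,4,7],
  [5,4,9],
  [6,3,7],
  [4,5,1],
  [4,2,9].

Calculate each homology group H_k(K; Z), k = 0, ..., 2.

H_0 ≅ Z,  H_1 ≅ Z ⊕ Z/2,  H_2 = 0.

Order the vertices as 0 < 1 < 2 < 3 < 4 < 5 < 6 < 7 < 8 < 9. Listing each simplex with vertices in this order, K has dimension 2 with simplices:

  0-simplices (10): [0], [1], [2], [3], [4], [5], [6], [7], [8], [9]
  1-simplices (30): (30 of them)
  2-simplices (20): (20 of them)

so the chain groups are C_0 ≅ Z^10, C_1 ≅ Z^30, C_2 ≅ Z^20.

Boundary ∂_1: C_1 → C_0 maps an edge to its endpoints' difference, ∂[p,q] = q − p.
This gives a 10×30 integer matrix of rank 9; reducing to Smith normal form yields diagonal entries (1,1,1,1,1,1,1,1,1).

∂_2: C_2 → C_1 maps a triangle to the signed sum of its edges. For instance
  ∂[4,7,8] = [7,8] − [4,8] + [4,7],
  ∂[4,5,9] = [5,9] − [4,9] + [4,5].
The resulting 30×20 matrix has rank 20, and its Smith normal form has invariant factors (1,1,1,1,1,1,1,1,1,1,1,1,1,1,1,1,1,1,1,2).

Computing H_k = (kernel of ∂_k) / (image of ∂_{k+1}):

  H_0: rank C_0 − rank ∂_1 = 10 − 9 = 1, and the invariant factors of ∂_1 are all 1, so H_0 ≅ Z.
  H_1: rank ker ∂_1 − rank ∂_2 = (30 − 9) − 20 = 1, and ∂_2 has invariant factor 2 > 1, so H_1 ≅ Z ⊕ Z/2.
  H_2: rank ker ∂_2 − rank ∂_3 = (20 − 20) − 0 = 0, and there is no ∂_3, so H_2 ≅ 0.

(K is a triangulation of the Klein bottle.)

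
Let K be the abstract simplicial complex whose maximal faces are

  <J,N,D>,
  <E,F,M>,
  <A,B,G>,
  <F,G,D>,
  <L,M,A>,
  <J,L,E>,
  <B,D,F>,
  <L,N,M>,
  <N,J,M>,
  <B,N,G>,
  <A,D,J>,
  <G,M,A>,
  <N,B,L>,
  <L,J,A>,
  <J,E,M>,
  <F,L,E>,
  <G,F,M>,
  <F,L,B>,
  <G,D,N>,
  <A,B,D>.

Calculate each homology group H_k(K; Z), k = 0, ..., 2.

Order the vertices as A < B < D < E < F < G < J < L < M < N. Listing each simplex with vertices in this order, K has dimension 2 with simplices:

  0-simplices (10): A, B, D, E, F, G, J, L, M, N
  1-simplices (30): AB, AD, AG, AJ, AL, AM, BD, BF, BG, BL, BN, DF, DG, DJ, DN, EF, EJ, EL, EM, FG, FL, FM, GM, GN, JL, JM, JN, LM, LN, MN
  2-simplices (20): ABD, ABG, ADJ, AGM, AJL, ALM, BDF, BFL, BGN, BLN, DFG, DGN, DJN, EFL, EFM, EJL, EJM, FGM, JMN, LMN

so the chain groups are C_0 ≅ Z^10, C_1 ≅ Z^30, C_2 ≅ Z^20.

Boundary ∂_1: C_1 → C_0 maps an edge to its endpoints' difference, ∂[p,q] = q − p.
As a 10×30 matrix over Z this has rank 9, with invariant factors (1,1,1,1,1,1,1,1,1).

The boundary map ∂_2: C_2 → C_1 sends each 2-simplex [p,q,r] to [q,r] − [p,r] + [p,q]. For instance
  ∂ADJ = DJ − AJ + AD,
  ∂EFL = FL − EL + EF.
The 30×20 boundary matrix has rank 20 and Smith normal form diag(1,1,1,1,1,1,1,1,1,1,1,1,1,1,1,1,1,1,1,2).

Computing H_k = (kernel of ∂_k) / (image of ∂_{k+1}):

  H_0: rank C_0 − rank ∂_1 = 10 − 9 = 1, and the invariant factors of ∂_1 are all 1, so H_0 ≅ Z.
  H_1: rank ker ∂_1 − rank ∂_2 = (30 − 9) − 20 = 1, and ∂_2 has invariant factor 2 > 1, so H_1 ≅ Z ⊕ Z/2Z.
  H_2: rank ker ∂_2 − rank ∂_3 = (20 − 20) − 0 = 0, and there is no ∂_3, so H_2 ≅ 0.

As a check, the Euler characteristic is 10 − 30 + 20 = 0, which agrees with 1 − 1 + 0 = 0.

H_0 ≅ Z,  H_1 ≅ Z ⊕ Z/2Z,  H_2 = 0.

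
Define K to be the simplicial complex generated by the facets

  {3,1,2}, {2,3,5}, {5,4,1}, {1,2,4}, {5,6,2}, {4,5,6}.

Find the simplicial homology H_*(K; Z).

H_0 = Z,  H_1 = Z,  H_2 = 0.

We work with the vertex ordering 1 < 2 < 3 < 4 < 5 < 6. The simplices of K, each written with vertices in increasing order, are:

  0-simplices (6): [1], [2], [3], [4], [5], [6]
  1-simplices (12): [1,2], [1,3], [1,4], [1,5], [2,3], [2,4], [2,5], [2,6], [3,5], [4,5], [4,6], [5,6]
  2-simplices (6): [1,2,3], [1,2,4], [1,4,5], [2,3,5], [2,5,6], [4,5,6]

giving chain groups C_0 ≅ Z^6, C_1 ≅ Z^12, C_2 ≅ Z^6.

The boundary map ∂_1: C_1 → C_0 is given by ∂[p,q] = [q] − [p]. For instance
  ∂[4,6] = [6] − [4].
This gives a 6×12 integer matrix of rank 5; reducing to Smith normal form yields diagonal entries (1,1,1,1,1).

∂_2: C_2 → C_1 maps a triangle to the signed sum of its edges. For instance
  ∂[1,2,3] = [2,3] − [1,3] + [1,2],
  ∂[2,5,6] = [5,6] − [2,6] + [2,5].
The 12×6 boundary matrix has rank 6 and Smith normal form diag(1,1,1,1,1,1).

Now H_k = ker ∂_k / im ∂_{k+1}, so:

  H_0: rank C_0 − rank ∂_1 = 6 − 5 = 1, and the invariant factors of ∂_1 are all 1, so H_0 ≅ Z.
  H_1: rank ker ∂_1 − rank ∂_2 = (12 − 5) − 6 = 1, and the invariant factors of ∂_2 are all 1, so H_1 ≅ Z.
  H_2: rank ker ∂_2 − rank ∂_3 = (6 − 6) − 0 = 0, and there is no ∂_3, so H_2 ≅ 0.

As a check, the Euler characteristic is 6 − 12 + 6 = 0, which agrees with 1 − 1 + 0 = 0.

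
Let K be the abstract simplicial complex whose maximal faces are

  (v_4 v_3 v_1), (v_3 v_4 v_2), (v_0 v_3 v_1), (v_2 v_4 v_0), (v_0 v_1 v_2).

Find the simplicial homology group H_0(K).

We work with the vertex ordering v_0 < v_1 < v_2 < v_3 < v_4. The simplices of K, each written with vertices in increasing order, are:

  0-simplices (5): [v_0], [v_1], [v_2], [v_3], [v_4]
  1-simplices (10): [v_0,v_1], [v_0,v_2], [v_0,v_3], [v_0,v_4], [v_1,v_2], [v_1,v_3], [v_1,v_4], [v_2,v_3], [v_2,v_4], [v_3,v_4]
  2-simplices (5): [v_0,v_1,v_2], [v_0,v_1,v_3], [v_0,v_2,v_4], [v_1,v_3,v_4], [v_2,v_3,v_4]

giving chain groups C_0 ≅ Z^5, C_1 ≅ Z^10, C_2 ≅ Z^5.

∂_1: C_1 → C_0 is given by ∂[p,q] = [q] − [p].
The resulting 5×10 matrix has rank 4, and its Smith normal form has invariant factors (1,1,1,1).

Boundary ∂_2: C_2 → C_1 acts by ∂[p,q,r] = [q,r] − [p,r] + [p,q]. For instance
  ∂[v_0,v_1,v_3] = [v_1,v_3] − [v_0,v_3] + [v_0,v_1],
  ∂[v_2,v_3,v_4] = [v_3,v_4] − [v_2,v_4] + [v_2,v_3].
The 10×5 boundary matrix has rank 5 and Smith normal form diag(1,1,1,1,1).

Reading off H_k = ker ∂_k / im ∂_{k+1}:

  H_0: rank C_0 − rank ∂_1 = 5 − 4 = 1, and the invariant factors of ∂_1 are all 1, so H_0 = Z.

H_0 = Z.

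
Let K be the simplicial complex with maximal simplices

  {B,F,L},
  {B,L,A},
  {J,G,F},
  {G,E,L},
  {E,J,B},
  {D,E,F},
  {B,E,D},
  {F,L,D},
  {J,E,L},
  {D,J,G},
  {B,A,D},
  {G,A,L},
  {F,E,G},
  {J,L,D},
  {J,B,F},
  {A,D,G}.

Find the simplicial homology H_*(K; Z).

We work with the vertex ordering A < B < D < E < F < G < J < L. The simplices of K, each written with vertices in increasing order, are:

  0-simplices (8): A, B, D, E, F, G, J, L
  1-simplices (24): AB, AD, AG, AL, BD, BE, BF, BJ, BL, DE, DF, DG, DJ, DL, EF, EG, EJ, EL, FG, FJ, FL, GJ, GL, JL
  2-simplices (16): ABD, ABL, ADG, AGL, BDE, BEJ, BFJ, BFL, DEF, DFL, DGJ, DJL, EFG, EGL, EJL, FGJ

Hence C_0 ≅ Z^8, C_1 ≅ Z^24, C_2 ≅ Z^16.

The boundary map ∂_1: C_1 → C_0 is given by ∂[p,q] = [q] − [p]. For instance
  ∂EF = F − E.
This gives a 8×24 integer matrix of rank 7; reducing to Smith normal form yields diagonal entries (1,1,1,1,1,1,1).

Boundary ∂_2: C_2 → C_1 acts by ∂[p,q,r] = [q,r] − [p,r] + [p,q]. For instance
  ∂EFG = FG − EG + EF,
  ∂BFJ = FJ − BJ + BF.
The resulting 24×16 matrix has rank 15, and its Smith normal form has invariant factors (1,1,1,1,1,1,1,1,1,1,1,1,1,1,1).

Computing H_k = (kernel of ∂_k) / (image of ∂_{k+1}):

  H_0: rank C_0 − rank ∂_1 = 8 − 7 = 1, and the invariant factors of ∂_1 are all 1, so H_0 ≅ Z.
  H_1: rank ker ∂_1 − rank ∂_2 = (24 − 7) − 15 = 2, and the invariant factors of ∂_2 are all 1, so H_1 ≅ Z^2.
  H_2: rank ker ∂_2 − rank ∂_3 = (16 − 15) − 0 = 1, and there is no ∂_3, so H_2 ≅ Z.

(K is a triangulation of the torus T^2.)

H_0 = Z,  H_1 = Z^2,  H_2 = Z.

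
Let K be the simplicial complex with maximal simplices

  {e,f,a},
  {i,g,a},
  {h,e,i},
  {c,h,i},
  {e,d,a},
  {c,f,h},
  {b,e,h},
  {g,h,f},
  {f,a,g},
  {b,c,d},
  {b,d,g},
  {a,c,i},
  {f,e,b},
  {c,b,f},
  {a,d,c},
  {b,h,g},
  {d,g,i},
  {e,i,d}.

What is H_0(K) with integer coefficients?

Take the total order a < b < c < d < e < f < g < h < i on the vertex set. Then K (dimension 2) consists of the simplices:

  0-simplices (9): a, b, c, d, e, f, g, h, i
  1-simplices (27): ac, ad, ae, af, ag, ai, bc, bd, be, bf, bg, bh, cd, cf, ch, ci, de, dg, di, ef, eh, ei, fg, fh, gh, gi, hi
  2-simplices (18): acd, aci, ade, aef, afg, agi, bcd, bcf, bdg, bef, beh, bgh, cfh, chi, dei, dgi, ehi, fgh

so the chain groups are C_0 ≅ Z^9, C_1 ≅ Z^27, C_2 ≅ Z^18.

∂_1: C_1 → C_0 maps an edge to its endpoints' difference, ∂[p,q] = q − p. For instance
  ∂ai = i − a.
The 9×27 boundary matrix has rank 8 and Smith normal form diag(1,1,1,1,1,1,1,1).

Boundary ∂_2: C_2 → C_1 maps a triangle to the signed sum of its edges. For instance
  ∂dei = ei − di + de,
  ∂bgh = gh − bh + bg.
As a 27×18 matrix over Z this has rank 18, with invariant factors (1,1,1,1,1,1,1,1,1,1,1,1,1,1,1,1,1,2).

Now H_k = ker ∂_k / im ∂_{k+1}, so:

  H_0: rank C_0 − rank ∂_1 = 9 − 8 = 1, and the invariant factors of ∂_1 are all 1, so H_0 = Z.

(K is a triangulation of the Klein bottle.)

H_0 ≅ Z.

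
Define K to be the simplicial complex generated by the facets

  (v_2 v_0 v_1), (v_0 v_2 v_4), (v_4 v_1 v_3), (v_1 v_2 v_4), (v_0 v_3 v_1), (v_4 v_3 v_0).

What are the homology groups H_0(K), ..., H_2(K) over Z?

H_0 = Z,  H_1 = 0,  H_2 = Z.

Take the total order v_0 < v_1 < v_2 < v_3 < v_4 on the vertex set. Then K (dimension 2) consists of the simplices:

  0-simplices (5): [v_0], [v_1], [v_2], [v_3], [v_4]
  1-simplices (9): [v_0,v_1], [v_0,v_2], [v_0,v_3], [v_0,v_4], [v_1,v_2], [v_1,v_3], [v_1,v_4], [v_2,v_4], [v_3,v_4]
  2-simplices (6): [v_0,v_1,v_2], [v_0,v_1,v_3], [v_0,v_2,v_4], [v_0,v_3,v_4], [v_1,v_2,v_4], [v_1,v_3,v_4]

so the chain groups are C_0 ≅ Z^5, C_1 ≅ Z^9, C_2 ≅ Z^6.

Boundary ∂_1: C_1 → C_0 is given by ∂[p,q] = [q] − [p]. For instance
  ∂[v_0,v_1] = [v_1] − [v_0].
The 5×9 boundary matrix has rank 4 and Smith normal form diag(1,1,1,1).

∂_2: C_2 → C_1 acts by ∂[p,q,r] = [q,r] − [p,r] + [p,q]. For instance
  ∂[v_0,v_2,v_4] = [v_2,v_4] − [v_0,v_4] + [v_0,v_2],
  ∂[v_1,v_2,v_4] = [v_2,v_4] − [v_1,v_4] + [v_1,v_2].
As a 9×6 matrix over Z this has rank 5, with invariant factors (1,1,1,1,1).

Computing H_k = (kernel of ∂_k) / (image of ∂_{k+1}):

  H_0: rank C_0 − rank ∂_1 = 5 − 4 = 1, and the invariant factors of ∂_1 are all 1, so H_0 = Z.
  H_1: rank ker ∂_1 − rank ∂_2 = (9 − 4) − 5 = 0, and the invariant factors of ∂_2 are all 1, so H_1 = 0.
  H_2: rank ker ∂_2 − rank ∂_3 = (6 − 5) − 0 = 1, and there is no ∂_3, so H_2 = Z.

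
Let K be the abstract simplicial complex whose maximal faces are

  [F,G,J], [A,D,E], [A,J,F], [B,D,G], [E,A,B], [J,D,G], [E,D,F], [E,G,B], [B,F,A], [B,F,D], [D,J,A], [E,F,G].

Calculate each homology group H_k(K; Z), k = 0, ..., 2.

H_0 ≅ Z,  H_1 ≅ Z/2,  H_2 = 0.

Fix the vertex order A < B < D < E < F < G < J and write every simplex with vertices in increasing order. Then dim K = 2 and the simplices of K are:

  0-simplices (7): A, B, D, E, F, G, J
  1-simplices (18): AB, AD, AE, AF, AJ, BD, BE, BF, BG, DE, DF, DG, DJ, EF, EG, FG, FJ, GJ
  2-simplices (12): ABE, ABF, ADE, ADJ, AFJ, BDF, BDG, BEG, DEF, DGJ, EFG, FGJ

so the chain groups are C_0 ≅ Z^7, C_1 ≅ Z^18, C_2 ≅ Z^12.

∂_1: C_1 → C_0 sends each edge [p,q] (with p < q) to q − p. For instance
  ∂AD = D − A.
The resulting 7×18 matrix has rank 6, and its Smith normal form has invariant factors (1,1,1,1,1,1).

The boundary map ∂_2: C_2 → C_1 maps a triangle to the signed sum of its edges. For instance
  ∂BDF = DF − BF + BD,
  ∂ABE = BE − AE + AB.
The resulting 18×12 matrix has rank 12, and its Smith normal form has invariant factors (1,1,1,1,1,1,1,1,1,1,1,2).

Reading off H_k = ker ∂_k / im ∂_{k+1}:

  H_0: rank C_0 − rank ∂_1 = 7 − 6 = 1, and the invariant factors of ∂_1 are all 1, so H_0 ≅ Z.
  H_1: rank ker ∂_1 − rank ∂_2 = (18 − 6) − 12 = 0, and ∂_2 has invariant factor 2 > 1, so H_1 ≅ Z/2.
  H_2: rank ker ∂_2 − rank ∂_3 = (12 − 12) − 0 = 0, and there is no ∂_3, so H_2 ≅ 0.

(K is a triangulation of the real projective plane RP^2.)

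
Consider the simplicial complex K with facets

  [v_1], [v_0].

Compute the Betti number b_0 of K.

b_0 = 2.

We work with the vertex ordering v_0 < v_1. The simplices of K, each written with vertices in increasing order, are:

  0-simplices (2): [v_0], [v_1]

Hence C_0 ≅ Z^2.

Reading off H_k = ker ∂_k / im ∂_{k+1}:

  H_0: rank C_0 − rank ∂_1 = 2 − 0 = 2, and there is no ∂_1, so H_0 ≅ Z^2.

Hence the Betti numbers are b_0 = 2.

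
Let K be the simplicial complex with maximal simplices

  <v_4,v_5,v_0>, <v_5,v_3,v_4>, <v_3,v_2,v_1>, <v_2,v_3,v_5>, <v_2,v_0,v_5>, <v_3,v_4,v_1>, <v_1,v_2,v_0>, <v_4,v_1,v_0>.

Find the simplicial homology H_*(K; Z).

H_0 ≅ Z,  H_1 = 0,  H_2 ≅ Z.

Take the total order v_0 < v_1 < v_2 < v_3 < v_4 < v_5 on the vertex set. Then K (dimension 2) consists of the simplices:

  0-simplices (6): [v_0], [v_1], [v_2], [v_3], [v_4], [v_5]
  1-simplices (12): [v_0,v_1], [v_0,v_2], [v_0,v_4], [v_0,v_5], [v_1,v_2], [v_1,v_3], [v_1,v_4], [v_2,v_3], [v_2,v_5], [v_3,v_4], [v_3,v_5], [v_4,v_5]
  2-simplices (8): [v_0,v_1,v_2], [v_0,v_1,v_4], [v_0,v_2,v_5], [v_0,v_4,v_5], [v_1,v_2,v_3], [v_1,v_3,v_4], [v_2,v_3,v_5], [v_3,v_4,v_5]

Hence C_0 ≅ Z^6, C_1 ≅ Z^12, C_2 ≅ Z^8.

The boundary map ∂_1: C_1 → C_0 sends each edge [p,q] (with p < q) to q − p. For instance
  ∂[v_0,v_4] = [v_4] − [v_0].
The 6×12 boundary matrix has rank 5 and Smith normal form diag(1,1,1,1,1).

Boundary ∂_2: C_2 → C_1 sends each 2-simplex [p,q,r] to [q,r] − [p,r] + [p,q]. For instance
  ∂[v_0,v_1,v_4] = [v_1,v_4] − [v_0,v_4] + [v_0,v_1],
  ∂[v_1,v_3,v_4] = [v_3,v_4] − [v_1,v_4] + [v_1,v_3].
The resulting 12×8 matrix has rank 7, and its Smith normal form has invariant factors (1,1,1,1,1,1,1).

Computing H_k = (kernel of ∂_k) / (image of ∂_{k+1}):

  H_0: rank C_0 − rank ∂_1 = 6 − 5 = 1, and the invariant factors of ∂_1 are all 1, so H_0 ≅ Z.
  H_1: rank ker ∂_1 − rank ∂_2 = (12 − 5) − 7 = 0, and the invariant factors of ∂_2 are all 1, so H_1 ≅ 0.
  H_2: rank ker ∂_2 − rank ∂_3 = (8 − 7) − 0 = 1, and there is no ∂_3, so H_2 ≅ Z.

(K is a triangulation of the 2-sphere S^2.)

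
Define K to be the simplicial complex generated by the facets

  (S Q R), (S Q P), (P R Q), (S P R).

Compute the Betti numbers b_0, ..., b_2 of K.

b_0 = 1, b_1 = 0, b_2 = 1.

Fix the vertex order P < Q < R < S and write every simplex with vertices in increasing order. Then dim K = 2 and the simplices of K are:

  0-simplices (4): P, Q, R, S
  1-simplices (6): PQ, PR, PS, QR, QS, RS
  2-simplices (4): PQR, PQS, PRS, QRS

Hence C_0 ≅ Z^4, C_1 ≅ Z^6, C_2 ≅ Z^4.

Boundary ∂_1: C_1 → C_0 is given by ∂[p,q] = [q] − [p].
The resulting 4×6 matrix has rank 3, and its Smith normal form has invariant factors (1,1,1).

Boundary ∂_2: C_2 → C_1 sends each 2-simplex [p,q,r] to [q,r] − [p,r] + [p,q]. For instance
  ∂QRS = RS − QS + QR,
  ∂PQR = QR − PR + PQ.
The 6×4 boundary matrix has rank 3 and Smith normal form diag(1,1,1).

Computing H_k = (kernel of ∂_k) / (image of ∂_{k+1}):

  H_0: rank C_0 − rank ∂_1 = 4 − 3 = 1, and the invariant factors of ∂_1 are all 1, so H_0 ≅ Z.
  H_1: rank ker ∂_1 − rank ∂_2 = (6 − 3) − 3 = 0, and the invariant factors of ∂_2 are all 1, so H_1 ≅ 0.
  H_2: rank ker ∂_2 − rank ∂_3 = (4 − 3) − 0 = 1, and there is no ∂_3, so H_2 ≅ Z.

As a check, the Euler characteristic is 4 − 6 + 4 = 2, which agrees with 1 − 0 + 1 = 2.

Hence the Betti numbers are b_0 = 1, b_1 = 0, b_2 = 1.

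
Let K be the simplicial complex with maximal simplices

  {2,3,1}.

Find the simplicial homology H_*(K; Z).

H_0 = Z,  H_1 = 0,  H_2 = 0.

We work with the vertex ordering 1 < 2 < 3. The simplices of K, each written with vertices in increasing order, are:

  0-simplices (3): [1], [2], [3]
  1-simplices (3): [1,2], [1,3], [2,3]
  2-simplices (1): [1,2,3]

Hence C_0 ≅ Z^3, C_1 ≅ Z^3, C_2 ≅ Z^1.

The boundary map ∂_1: C_1 → C_0 maps an edge to its endpoints' difference, ∂[p,q] = q − p. For instance
  ∂[1,3] = [3] − [1].
The 3×3 boundary matrix has rank 2 and Smith normal form diag(1,1).

∂_2: C_2 → C_1 sends each 2-simplex [p,q,r] to [q,r] − [p,r] + [p,q]. For instance
  ∂[1,2,3] = [2,3] − [1,3] + [1,2].
The 3×1 boundary matrix has rank 1 and Smith normal form diag(1).

Reading off H_k = ker ∂_k / im ∂_{k+1}:

  H_0: rank C_0 − rank ∂_1 = 3 − 2 = 1, and the invariant factors of ∂_1 are all 1, so H_0 ≅ Z.
  H_1: rank ker ∂_1 − rank ∂_2 = (3 − 2) − 1 = 0, and the invariant factors of ∂_2 are all 1, so H_1 ≅ 0.
  H_2: rank ker ∂_2 − rank ∂_3 = (1 − 1) − 0 = 0, and there is no ∂_3, so H_2 ≅ 0.

As a check, the Euler characteristic is 3 − 3 + 1 = 1, which agrees with 1 − 0 + 0 = 1.
(K is a triangulation of the 2-simplex.)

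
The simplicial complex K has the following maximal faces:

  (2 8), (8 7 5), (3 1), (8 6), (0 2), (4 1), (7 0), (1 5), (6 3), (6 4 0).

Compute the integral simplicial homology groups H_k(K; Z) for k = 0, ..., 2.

H_0 = Z,  H_1 = Z^4,  H_2 = 0.

Fix the vertex order 0 < 1 < 2 < 3 < 4 < 5 < 6 < 7 < 8 and write every simplex with vertices in increasing order. Then dim K = 2 and the simplices of K are:

  0-simplices (9): [0], [1], [2], [3], [4], [5], [6], [7], [8]
  1-simplices (14): [0,2], [0,4], [0,6], [0,7], [1,3], [1,4], [1,5], [2,8], [3,6], [4,6], [5,7], [5,8], [6,8], [7,8]
  2-simplices (2): [0,4,6], [5,7,8]

giving chain groups C_0 ≅ Z^9, C_1 ≅ Z^14, C_2 ≅ Z^2.

∂_1: C_1 → C_0 is given by ∂[p,q] = [q] − [p]. For instance
  ∂[7,8] = [8] − [7].
The 9×14 boundary matrix has rank 8 and Smith normal form diag(1,1,1,1,1,1,1,1).

∂_2: C_2 → C_1 maps a triangle to the signed sum of its edges. For instance
  ∂[5,7,8] = [7,8] − [5,8] + [5,7],
  ∂[0,4,6] = [4,6] − [0,6] + [0,4].
This gives a 14×2 integer matrix of rank 2; reducing to Smith normal form yields diagonal entries (1,1).

Reading off H_k = ker ∂_k / im ∂_{k+1}:

  H_0: rank C_0 − rank ∂_1 = 9 − 8 = 1, and the invariant factors of ∂_1 are all 1, so H_0 ≅ Z.
  H_1: rank ker ∂_1 − rank ∂_2 = (14 − 8) − 2 = 4, and the invariant factors of ∂_2 are all 1, so H_1 ≅ Z^4.
  H_2: rank ker ∂_2 − rank ∂_3 = (2 − 2) − 0 = 0, and there is no ∂_3, so H_2 ≅ 0.

As a check, the Euler characteristic is 9 − 14 + 2 = -3, which agrees with 1 − 4 + 0 = -3.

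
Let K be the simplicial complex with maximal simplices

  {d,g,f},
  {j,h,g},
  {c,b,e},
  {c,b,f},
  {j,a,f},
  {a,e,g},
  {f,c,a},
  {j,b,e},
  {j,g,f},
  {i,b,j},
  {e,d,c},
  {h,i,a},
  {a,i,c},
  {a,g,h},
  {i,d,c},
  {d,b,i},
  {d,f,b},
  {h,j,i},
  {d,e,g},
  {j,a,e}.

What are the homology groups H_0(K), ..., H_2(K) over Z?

H_0 ≅ Z,  H_1 ≅ Z ⊕ Z_2,  H_2 = 0.

Take the total order a < b < c < d < e < f < g < h < i < j on the vertex set. Then K (dimension 2) consists of the simplices:

  0-simplices (10): a, b, c, d, e, f, g, h, i, j
  1-simplices (30): ac, ae, af, ag, ah, ai, aj, bc, bd, be, bf, bi, bj, cd, ce, cf, ci, de, df, dg, di, eg, ej, fg, fj, gh, gj, hi, hj, ij
  2-simplices (20): acf, aci, aeg, aej, afj, agh, ahi, bce, bcf, bdf, bdi, bej, bij, cde, cdi, deg, dfg, fgj, ghj, hij

so the chain groups are C_0 ≅ Z^10, C_1 ≅ Z^30, C_2 ≅ Z^20.

∂_1: C_1 → C_0 is given by ∂[p,q] = [q] − [p].
The 10×30 boundary matrix has rank 9 and Smith normal form diag(1,1,1,1,1,1,1,1,1).

∂_2: C_2 → C_1 acts by ∂[p,q,r] = [q,r] − [p,r] + [p,q]. For instance
  ∂dfg = fg − dg + df,
  ∂aeg = eg − ag + ae.
This gives a 30×20 integer matrix of rank 20; reducing to Smith normal form yields diagonal entries (1,1,1,1,1,1,1,1,1,1,1,1,1,1,1,1,1,1,1,2).

Now H_k = ker ∂_k / im ∂_{k+1}, so:

  H_0: rank C_0 − rank ∂_1 = 10 − 9 = 1, and the invariant factors of ∂_1 are all 1, so H_0 = Z.
  H_1: rank ker ∂_1 − rank ∂_2 = (30 − 9) − 20 = 1, and ∂_2 has invariant factor 2 > 1, so H_1 = Z ⊕ Z_2.
  H_2: rank ker ∂_2 − rank ∂_3 = (20 − 20) − 0 = 0, and there is no ∂_3, so H_2 = 0.

(K is a triangulation of the Klein bottle.)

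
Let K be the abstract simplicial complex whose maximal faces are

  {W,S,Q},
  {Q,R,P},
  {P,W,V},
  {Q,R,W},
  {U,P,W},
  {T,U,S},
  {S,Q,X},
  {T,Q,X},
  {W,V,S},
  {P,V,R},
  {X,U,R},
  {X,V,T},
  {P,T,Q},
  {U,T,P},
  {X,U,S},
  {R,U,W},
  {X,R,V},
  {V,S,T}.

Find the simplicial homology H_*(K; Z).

Order the vertices as P < Q < R < S < T < U < V < W < X. Listing each simplex with vertices in this order, K has dimension 2 with simplices:

  0-simplices (9): P, Q, R, S, T, U, V, W, X
  1-simplices (27): PQ, PR, PT, PU, PV, PW, QR, QS, QT, QW, QX, RU, RV, RW, RX, ST, SU, SV, SW, SX, TU, TV, TX, UW, UX, VW, VX
  2-simplices (18): PQR, PQT, PRV, PTU, PUW, PVW, QRW, QSW, QSX, QTX, RUW, RUX, RVX, STU, STV, SUX, SVW, TVX

so the chain groups are C_0 ≅ Z^9, C_1 ≅ Z^27, C_2 ≅ Z^18.

The boundary map ∂_1: C_1 → C_0 is given by ∂[p,q] = [q] − [p].
The resulting 9×27 matrix has rank 8, and its Smith normal form has invariant factors (1,1,1,1,1,1,1,1).

∂_2: C_2 → C_1 maps a triangle to the signed sum of its edges. For instance
  ∂PRV = RV − PV + PR,
  ∂STU = TU − SU + ST.
The resulting 27×18 matrix has rank 18, and its Smith normal form has invariant factors (1,1,1,1,1,1,1,1,1,1,1,1,1,1,1,1,1,2).

Computing H_k = (kernel of ∂_k) / (image of ∂_{k+1}):

  H_0: rank C_0 − rank ∂_1 = 9 − 8 = 1, and the invariant factors of ∂_1 are all 1, so H_0 ≅ Z.
  H_1: rank ker ∂_1 − rank ∂_2 = (27 − 8) − 18 = 1, and ∂_2 has invariant factor 2 > 1, so H_1 ≅ Z × Z/2.
  H_2: rank ker ∂_2 − rank ∂_3 = (18 − 18) − 0 = 0, and there is no ∂_3, so H_2 ≅ 0.

(K is a triangulation of the Klein bottle.)

H_0 = Z,  H_1 = Z × Z/2,  H_2 = 0.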